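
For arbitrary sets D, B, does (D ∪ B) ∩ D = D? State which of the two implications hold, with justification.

(⊇) Let x ∈ D. Then either x ∈ D and x ∉ B; or x ∈ D ∩ B. In each case x ∈ (D ∪ B) ∩ D, so D ⊆ (D ∪ B) ∩ D.

(⊆) Let x ∈ (D ∪ B) ∩ D. Then either x ∈ D and x ∉ B; or x ∈ D ∩ B. In each case x ∈ D, so (D ∪ B) ∩ D ⊆ D.

The two sets are equal.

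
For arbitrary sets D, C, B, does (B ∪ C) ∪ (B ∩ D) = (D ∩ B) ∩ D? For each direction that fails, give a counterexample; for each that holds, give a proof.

(⟹) This inclusion fails. Take D = ∅, C = {1}, B = ∅; then 1 ∈ (B ∪ C) ∪ (B ∩ D) but 1 ∉ (D ∩ B) ∩ D.

(⟸) Let x ∈ (D ∩ B) ∩ D. Then either x ∈ D ∩ B and x ∉ C; or x ∈ D ∩ C ∩ B. In each case x ∈ (B ∪ C) ∪ (B ∩ D), so (D ∩ B) ∩ D ⊆ (B ∪ C) ∪ (B ∩ D).

Only the reverse inclusion holds.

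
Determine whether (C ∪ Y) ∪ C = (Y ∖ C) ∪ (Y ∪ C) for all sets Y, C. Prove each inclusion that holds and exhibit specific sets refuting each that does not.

Both inclusions hold.

Forward inclusion. Let x ∈ (C ∪ Y) ∪ C. Then either x ∈ Y and x ∉ C; or x ∈ C and x ∉ Y; or x ∈ Y ∩ C. In each case x ∈ (Y ∖ C) ∪ (Y ∪ C), so (C ∪ Y) ∪ C ⊆ (Y ∖ C) ∪ (Y ∪ C).

Reverse inclusion. Let x ∈ (Y ∖ C) ∪ (Y ∪ C). Then either x ∈ Y and x ∉ C; or x ∈ C and x ∉ Y; or x ∈ Y ∩ C. In each case x ∈ (C ∪ Y) ∪ C, so (Y ∖ C) ∪ (Y ∪ C) ⊆ (C ∪ Y) ∪ C.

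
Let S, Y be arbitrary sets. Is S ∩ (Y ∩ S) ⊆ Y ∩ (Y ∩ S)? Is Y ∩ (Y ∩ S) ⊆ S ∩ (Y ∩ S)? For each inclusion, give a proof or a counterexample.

Forward inclusion. Let x ∈ S ∩ (Y ∩ S). Then x ∈ S ∩ Y, from which x ∈ Y ∩ (Y ∩ S).

Reverse inclusion. Let x ∈ Y ∩ (Y ∩ S). Then x ∈ S ∩ Y, from which x ∈ S ∩ (Y ∩ S).

Both inclusions hold.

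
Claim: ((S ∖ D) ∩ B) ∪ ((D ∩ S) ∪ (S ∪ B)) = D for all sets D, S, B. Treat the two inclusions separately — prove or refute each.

(⟹) This inclusion fails. Take D = ∅, S = {1}, B = ∅; then 1 ∈ ((S ∖ D) ∩ B) ∪ ((D ∩ S) ∪ (S ∪ B)) but 1 ∉ D.

(⟸) This inclusion fails. Take D = {1}, S = ∅, B = ∅; then 1 ∈ D but 1 ∉ ((S ∖ D) ∩ B) ∪ ((D ∩ S) ∪ (S ∪ B)).

Both inclusions fail.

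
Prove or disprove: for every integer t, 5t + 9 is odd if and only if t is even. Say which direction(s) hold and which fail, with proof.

Both directions hold.

(⟸) Suppose t is even; write t = 2j. Then 5t + 9 = 5·(2j) + 9 = 2·5j + 9, which is odd.

(⟹) Suppose 5t + 9 is odd. Since 5 is odd, 5t and t have the same parity, so 5t + 9 ≡ t + 9 (mod 2). As 9 is odd, 5t + 9 is odd exactly when t is even. Thus t is even.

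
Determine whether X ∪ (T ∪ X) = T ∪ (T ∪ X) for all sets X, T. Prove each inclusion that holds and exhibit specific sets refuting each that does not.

Both inclusions hold.

(⟸) Let x ∈ T ∪ (T ∪ X). Then either x ∈ X and x ∉ T; or x ∈ T and x ∉ X; or x ∈ X ∩ T. In each case x ∈ X ∪ (T ∪ X), so T ∪ (T ∪ X) ⊆ X ∪ (T ∪ X).

(⟹) Let x ∈ X ∪ (T ∪ X). Then either x ∈ X and x ∉ T; or x ∈ T and x ∉ X; or x ∈ X ∩ T. In each case x ∈ T ∪ (T ∪ X), so X ∪ (T ∪ X) ⊆ T ∪ (T ∪ X).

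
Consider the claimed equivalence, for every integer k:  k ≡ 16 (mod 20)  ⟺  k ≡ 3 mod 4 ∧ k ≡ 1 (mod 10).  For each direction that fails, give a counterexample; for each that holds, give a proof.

(⇒) fails and (⇐) fails.

[⇒] This fails: k = 16 gives 16 ≡ 16 (mod 20) but 16 ≡ 0 (mod 4), so the conjunction on the right does not hold.

[⇐] This fails: k = 11 satisfies both congruences on the right (11 ≡ 3 mod 4 and 11 ≡ 1 mod 10) yet 11 ≡ 11 (mod 20), not 16.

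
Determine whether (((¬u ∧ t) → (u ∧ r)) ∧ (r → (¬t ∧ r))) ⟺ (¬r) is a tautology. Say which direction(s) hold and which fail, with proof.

(⇒) fails and (⇐) fails.

(→) This fails. Under u = F, r = T, t = F, the left side is true but the right side is false.

(←) This fails. Under u = F, r = F, t = T, the left side is false but the right side is true.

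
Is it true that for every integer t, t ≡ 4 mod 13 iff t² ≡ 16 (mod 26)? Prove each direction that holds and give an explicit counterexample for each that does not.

[⇒] This fails: take t = 17. Then 17 ≡ 4 (mod 13), but 17² = 289 ≡ 3 (mod 26), not 16.

[⇐] This fails: take t = 22. Then 22² = 484 ≡ 16 (mod 26), yet 22 ≡ 9 (mod 13), not 4.

(⇒) fails and (⇐) fails.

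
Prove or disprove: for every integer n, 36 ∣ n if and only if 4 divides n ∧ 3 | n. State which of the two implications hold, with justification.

Forward direction. If 36 ∣ n, write n = 36q. Since 36 = 9·4, n = 4·(9q), so 4 ∣ n; and since 36 = 12·3, n = 3·(12q), so 3 ∣ n.

Converse. This fails: take n = 12. Both 4 ∣ 12 and 3 ∣ 12, yet 12 is not a multiple of 36 (since 12 = 0·36 + 12), so 36 ∤ 12.

Only the forward direction holds.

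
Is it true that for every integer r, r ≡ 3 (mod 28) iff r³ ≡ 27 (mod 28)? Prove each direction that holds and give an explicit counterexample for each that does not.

(⟹) Suppose r ≡ 3 (mod 28). Write r = 28j + 3. Then (28j + 3)³ = 21952j³ + 7056j² + 756j + 27 = 28(784j³ + 252j² + 27j) + 27, so r³ ≡ 27 (mod 28).

(⟸) This fails: take r = 19. Then 19³ = 6859 ≡ 27 (mod 28), yet 19 ≡ 19 (mod 28), not 3.

Only the forward direction holds.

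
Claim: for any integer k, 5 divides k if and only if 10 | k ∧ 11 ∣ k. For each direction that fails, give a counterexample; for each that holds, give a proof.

(⇒) This fails: take k = 5. Certainly 5 ∣ 5, but 10 ∤ 5.

(⇐) Suppose 10 ∣ k and 11 ∣ k. Any common multiple of 10 and 11 is a multiple of their lcm; here gcd(10, 11) = 1, so lcm(10, 11) = 10·11 = 110, so 110 ∣ k. Since 5 ∣ 110, it follows that 5 ∣ k.

Only the converse holds.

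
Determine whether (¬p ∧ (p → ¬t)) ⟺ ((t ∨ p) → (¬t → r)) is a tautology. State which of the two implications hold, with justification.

(⟹) Assume the antecedent. If t is true, (t ∨ p) → (¬t → r) reduces to true regardless of the other variables. If t is false, the antecedent forces (t = F, r = F, p = F) or (t = F, r = T, p = F), and (t ∨ p) → (¬t → r) holds there. Either way (t ∨ p) → (¬t → r) holds.

(⟸) This fails. Under t = T, r = F, p = T, the left side is false but the right side is true.

(⇒) holds; (⇐) fails.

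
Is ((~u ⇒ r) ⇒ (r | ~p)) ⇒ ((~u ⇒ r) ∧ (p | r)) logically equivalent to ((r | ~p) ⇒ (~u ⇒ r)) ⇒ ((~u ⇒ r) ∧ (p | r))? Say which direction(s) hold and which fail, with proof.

Forward direction. Assume the antecedent. If r is true, the consequent reduces to true regardless of the other variables. If r is false, the antecedent forces (u = T, p = T, r = F), and the consequent holds there. Either way the consequent holds.

Converse. This fails. Under u = F, p = F, r = F, the left side is false but the right side is true.

Not equivalent: only (⇒) holds.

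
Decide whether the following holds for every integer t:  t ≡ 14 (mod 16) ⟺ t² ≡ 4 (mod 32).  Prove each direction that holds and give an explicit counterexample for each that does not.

[⇒] Suppose t ≡ 14 (mod 16). Working modulo 32, t ∈ {14, 30}; for each such r, r² ≡ 4 (mod 32).

[⇐] This fails: take t = 2. Then 2² = 4 ≡ 4 (mod 32), yet 2 ≡ 2 (mod 16), not 14.

Only the forward direction holds.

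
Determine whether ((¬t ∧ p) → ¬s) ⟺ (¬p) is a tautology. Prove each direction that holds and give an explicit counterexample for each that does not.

[⇒] This fails. Under t = F, p = T, s = F, the left side is true but the right side is false.

[⇐] Assume the antecedent. If t is true, (¬t ∧ p) → ¬s reduces to true regardless of the other variables. If t is false, the antecedent forces (t = F, p = F, s = F) or (t = F, p = F, s = T), and (¬t ∧ p) → ¬s holds there. Either way (¬t ∧ p) → ¬s holds.

(⇒) fails; (⇐) holds.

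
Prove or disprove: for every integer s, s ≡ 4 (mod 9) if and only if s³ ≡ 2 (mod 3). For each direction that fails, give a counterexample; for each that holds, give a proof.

(⇒) fails and (⇐) fails.

[⇒] This fails: take s = 4. Then 4 ≡ 4 (mod 9), but 4³ = 64 ≡ 1 (mod 3), not 2.

[⇐] This fails: take s = 2. Then 2³ = 8 ≡ 2 (mod 3), yet 2 ≡ 2 (mod 9), not 4.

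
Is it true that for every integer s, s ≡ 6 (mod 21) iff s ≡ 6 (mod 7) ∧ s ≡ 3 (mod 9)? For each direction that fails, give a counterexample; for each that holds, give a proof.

(⇒) This fails: s = 27 gives 27 ≡ 6 (mod 21) but 27 ≡ 0 (mod 9), so the conjunction on the right does not hold.

(⇐) Conversely, if s ≡ 6 (mod 7) and s ≡ 3 (mod 9), then by the Chinese remainder theorem s ≡ 48 (mod 63). Since 48 ≡ 6 (mod 21) and 21 ∣ 63, we get s ≡ 6 (mod 21).

Only the reverse direction holds.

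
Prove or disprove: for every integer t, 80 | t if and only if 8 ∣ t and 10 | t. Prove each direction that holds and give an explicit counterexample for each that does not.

The forward direction holds; the converse fails.

(⟸) This fails: take t = 40. Both 8 ∣ 40 and 10 ∣ 40, yet 40 is not a multiple of 80 (since 40 = 0·80 + 40), so 80 ∤ 40.

(⟹) If 80 ∣ t, write t = 80q. Since 80 = 10·8, t = 8·(10q), so 8 ∣ t; and since 80 = 8·10, t = 10·(8q), so 10 ∣ t.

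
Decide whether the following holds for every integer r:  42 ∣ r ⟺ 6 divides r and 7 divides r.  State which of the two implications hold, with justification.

Equivalent; both directions hold.

(→) If 42 ∣ r, write r = 42q. Since 42 = 7·6, r = 6·(7q), so 6 ∣ r; and since 42 = 6·7, r = 7·(6q), so 7 ∣ r.

(←) Suppose 6 ∣ r and 7 ∣ r. Any common multiple of 6 and 7 is a multiple of their lcm; here gcd(6, 7) = 1, so lcm(6, 7) = 6·7 = 42, so 42 ∣ r.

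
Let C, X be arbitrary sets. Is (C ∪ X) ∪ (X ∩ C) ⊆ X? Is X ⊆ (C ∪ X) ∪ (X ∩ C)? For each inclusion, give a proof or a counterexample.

Reverse inclusion. Let x ∈ X. Then either x ∈ X and x ∉ C; or x ∈ C ∩ X. In each case x ∈ (C ∪ X) ∪ (X ∩ C), so X ⊆ (C ∪ X) ∪ (X ∩ C).

Forward inclusion. This inclusion fails. Take C = {1}, X = ∅; then 1 ∈ (C ∪ X) ∪ (X ∩ C) but 1 ∉ X.

Only the reverse inclusion holds.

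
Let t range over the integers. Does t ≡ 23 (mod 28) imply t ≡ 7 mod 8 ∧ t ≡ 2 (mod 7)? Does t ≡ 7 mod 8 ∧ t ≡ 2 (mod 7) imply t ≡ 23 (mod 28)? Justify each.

Not equivalent: only (⇐) holds.

[⇒] This fails: t = 51 gives 51 ≡ 23 (mod 28) but 51 ≡ 3 (mod 8), so the conjunction on the right does not hold.

[⇐] Conversely, if t ≡ 7 (mod 8) and t ≡ 2 (mod 7), then by the Chinese remainder theorem t ≡ 23 (mod 56). Since 23 ≡ 23 (mod 28) and 28 ∣ 56, we get t ≡ 23 (mod 28).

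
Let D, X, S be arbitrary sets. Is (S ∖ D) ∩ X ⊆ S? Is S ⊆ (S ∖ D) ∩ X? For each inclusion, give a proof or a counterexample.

(⊇) This inclusion fails. Take D = ∅, X = ∅, S = {1}; then 1 ∈ S but 1 ∉ (S ∖ D) ∩ X.

(⊆) Let x ∈ (S ∖ D) ∩ X. Then x ∈ X ∩ S and x ∉ D, from which x ∈ S.

The sets are not equal: only the forward inclusion holds.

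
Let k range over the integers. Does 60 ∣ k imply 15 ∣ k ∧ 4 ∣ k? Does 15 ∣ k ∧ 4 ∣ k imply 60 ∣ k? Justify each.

[⇒] If 60 ∣ k, write k = 60q. Since 60 = 4·15, k = 15·(4q), so 15 ∣ k; and since 60 = 15·4, k = 4·(15q), so 4 ∣ k.

[⇐] Suppose 15 ∣ k and 4 ∣ k. Any common multiple of 15 and 4 is a multiple of their lcm; here gcd(15, 4) = 1, so lcm(15, 4) = 15·4 = 60, so 60 ∣ k.

Equivalent; both directions hold.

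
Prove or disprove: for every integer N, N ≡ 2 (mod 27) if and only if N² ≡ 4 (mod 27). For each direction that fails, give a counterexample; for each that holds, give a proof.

(⟹) Suppose N ≡ 2 (mod 27). Write N = 27j + 2. Then (27j + 2)² = 729j² + 108j + 4 = 27(27j² + 4j) + 4, so N² ≡ 4 (mod 27).

(⟸) This fails: take N = 25. Then 25² = 625 ≡ 4 (mod 27), yet 25 ≡ 25 (mod 27), not 2.

The forward direction holds; the converse fails.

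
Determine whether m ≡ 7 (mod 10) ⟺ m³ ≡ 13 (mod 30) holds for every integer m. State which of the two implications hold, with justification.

Forward direction. This fails: take m = 17. Then 17 ≡ 7 (mod 10), but 17³ = 4913 ≡ 23 (mod 30), not 13.

Converse. The residues r modulo 30 with r³ ≡ 13 (mod 30) are exactly {7}, and each is ≡ 7 (mod 10).

Not equivalent: only (⇐) holds.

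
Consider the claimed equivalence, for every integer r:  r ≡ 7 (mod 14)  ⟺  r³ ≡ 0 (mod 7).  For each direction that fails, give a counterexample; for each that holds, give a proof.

[⇒] Suppose r ≡ 7 (mod 14). Then r³ ≡ 7³ = 343 (mod 14), and since 7 ∣ 14, also r³ ≡ 0 (mod 7).

[⇐] This fails: take r = 0. Then 0³ = 0 ≡ 0 (mod 7), yet 0 ≡ 0 (mod 14), not 7.

Only the forward direction holds.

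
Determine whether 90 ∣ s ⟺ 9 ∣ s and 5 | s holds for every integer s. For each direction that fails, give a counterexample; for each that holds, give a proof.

[⇒] If 90 ∣ s, write s = 90q. Since 90 = 10·9, s = 9·(10q), so 9 ∣ s; and since 90 = 18·5, s = 5·(18q), so 5 ∣ s.

[⇐] This fails: take s = 45. Both 9 ∣ 45 and 5 ∣ 45, yet 45 is not a multiple of 90 (since 45 = 0·90 + 45), so 90 ∤ 45.

The forward direction holds; the converse fails.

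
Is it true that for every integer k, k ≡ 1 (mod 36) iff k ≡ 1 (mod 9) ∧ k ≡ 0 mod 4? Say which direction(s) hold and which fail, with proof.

Forward direction. This fails: k = 1 gives 1 ≡ 1 (mod 36) but 1 ≡ 1 (mod 4), so the conjunction on the right does not hold.

Converse. This fails: k = 28 satisfies both congruences on the right (28 ≡ 1 mod 9 and 28 ≡ 0 mod 4) yet 28 ≡ 28 (mod 36), not 1.

(⇒) fails and (⇐) fails.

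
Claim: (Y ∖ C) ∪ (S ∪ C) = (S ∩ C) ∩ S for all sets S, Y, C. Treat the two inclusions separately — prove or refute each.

(⟹) This inclusion fails. Take S = {1}, Y = ∅, C = ∅; then 1 ∈ (Y ∖ C) ∪ (S ∪ C) but 1 ∉ (S ∩ C) ∩ S.

(⟸) Let x ∈ (S ∩ C) ∩ S. Then either x ∈ S ∩ C and x ∉ Y; or x ∈ S ∩ Y ∩ C. In each case x ∈ (Y ∖ C) ∪ (S ∪ C), so (S ∩ C) ∩ S ⊆ (Y ∖ C) ∪ (S ∪ C).

(⊆) fails; (⊇) holds.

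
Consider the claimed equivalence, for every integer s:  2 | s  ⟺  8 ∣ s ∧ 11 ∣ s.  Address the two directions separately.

Forward direction. This fails: take s = 2. Certainly 2 ∣ 2, but 8 ∤ 2.

Converse. Suppose 8 ∣ s and 11 ∣ s. Any common multiple of 8 and 11 is a multiple of their lcm; here gcd(8, 11) = 1, so lcm(8, 11) = 8·11 = 88, so 88 ∣ s. Since 2 ∣ 88, it follows that 2 ∣ s.

Not equivalent: only (⇐) holds.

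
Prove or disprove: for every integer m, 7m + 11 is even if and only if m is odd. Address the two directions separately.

Both implications hold.

Forward direction. Suppose 7m + 11 is even. Since 7 is odd, 7m and m have the same parity, so 7m + 11 ≡ m + 11 (mod 2). As 11 is odd, 7m + 11 is even exactly when m is odd. Thus m is odd.

Converse. Suppose m is odd; write m = 2j + 1. Then 7m + 11 = 7·(2j + 1) + 11 = 2·7j + 18, which is even.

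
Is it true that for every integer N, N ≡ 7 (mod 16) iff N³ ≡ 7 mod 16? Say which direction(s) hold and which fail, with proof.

(⟹) Suppose N ≡ 7 (mod 16). Write N = 16j + 7. Then (16j + 7)³ = 4096j³ + 5376j² + 2352j + 343 = 16(256j³ + 336j² + 147j + 21) + 7, so N³ ≡ 7 (mod 16).

(⟸) Conversely, suppose N³ ≡ 7 (mod 16). The only residue r in {0, …, 15} with r³ ≡ 7 (mod 16) is r = 7, so N ≡ 7 (mod 16).

Both directions hold; the statement is true.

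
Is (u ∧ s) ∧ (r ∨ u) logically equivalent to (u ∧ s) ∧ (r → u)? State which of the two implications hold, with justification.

Both implications hold.

(←) Assume the antecedent. If r is true, the antecedent forces (r = T, s = T, u = T), and (u ∧ s) ∧ (r ∨ u) holds there. If r is false, the antecedent forces (r = F, s = T, u = T), and (u ∧ s) ∧ (r ∨ u) holds there. Either way (u ∧ s) ∧ (r ∨ u) holds.

(→) Assume the antecedent. If r is true, the antecedent forces (r = T, s = T, u = T), and (u ∧ s) ∧ (r → u) holds there. If r is false, the antecedent forces (r = F, s = T, u = T), and (u ∧ s) ∧ (r → u) holds there. Either way (u ∧ s) ∧ (r → u) holds.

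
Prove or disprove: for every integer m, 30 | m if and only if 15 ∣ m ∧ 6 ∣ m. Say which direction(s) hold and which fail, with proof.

The biconditional holds.

[⇒] If 30 ∣ m, write m = 30q. Since 30 = 2·15, m = 15·(2q), so 15 ∣ m; and since 30 = 5·6, m = 6·(5q), so 6 ∣ m.

[⇐] Suppose 15 ∣ m and 6 ∣ m. Any common multiple of 15 and 6 is a multiple of their lcm; here lcm(15, 6) = 15·6/gcd(15, 6) = 90/3 = 30, so 30 ∣ m.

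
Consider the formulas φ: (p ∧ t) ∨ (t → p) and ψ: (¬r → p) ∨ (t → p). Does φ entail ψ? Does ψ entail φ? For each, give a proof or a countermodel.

[⇒] Assume the antecedent. If p is true, (¬r → p) ∨ (t → p) reduces to true regardless of the other variables. If p is false, the antecedent forces (p = F, t = F, r = F) or (p = F, t = F, r = T), and (¬r → p) ∨ (t → p) holds there. Either way (¬r → p) ∨ (t → p) holds.

[⇐] This fails. Under p = F, t = T, r = T, the left side is false but the right side is true.

Not equivalent: only (⇒) holds.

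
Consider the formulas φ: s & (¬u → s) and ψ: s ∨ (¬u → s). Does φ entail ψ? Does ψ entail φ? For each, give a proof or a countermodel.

(→) Assume the antecedent. If u is true, s ∨ (¬u → s) reduces to true regardless of the other variables. If u is false, the antecedent forces (u = F, s = T), and s ∨ (¬u → s) holds there. Either way s ∨ (¬u → s) holds.

(←) This fails. Under u = T, s = F, the left side is false but the right side is true.

The forward direction holds; the converse fails.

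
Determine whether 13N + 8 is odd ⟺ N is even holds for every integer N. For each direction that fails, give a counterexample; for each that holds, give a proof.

Neither direction holds.

[⇒] This fails: N = 7 gives 13N + 8 = 99, which is odd, but 7 is odd, not even.

[⇐] This also fails: N = 4 is even, but 13N + 8 = 60 is even, not odd.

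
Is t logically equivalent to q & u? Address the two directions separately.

[⇒] This fails. Under q = F, t = T, u = F, the left side is true but the right side is false.

[⇐] This fails. Under q = T, t = F, u = T, the left side is false but the right side is true.

Neither direction holds.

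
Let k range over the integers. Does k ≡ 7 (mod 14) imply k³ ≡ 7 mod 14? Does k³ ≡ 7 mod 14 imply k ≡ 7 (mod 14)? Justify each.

(⇒) Suppose k ≡ 7 (mod 14). Write k = 14j + 7. Then (14j + 7)³ = 2744j³ + 4116j² + 2058j + 343 = 14(196j³ + 294j² + 147j + 24) + 7, so k³ ≡ 7 (mod 14).

(⇐) Conversely, suppose k³ ≡ 7 (mod 14). The only residue r in {0, …, 13} with r³ ≡ 7 (mod 14) is r = 7, so k ≡ 7 (mod 14).

Both directions hold; the statement is true.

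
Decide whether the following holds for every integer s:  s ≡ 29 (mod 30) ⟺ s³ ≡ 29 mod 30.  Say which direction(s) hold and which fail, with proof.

Both directions hold.

(→) Suppose s ≡ 29 (mod 30). Write s = 30j + 29. Then (30j + 29)³ = 27000j³ + 78300j² + 75690j + 24389 = 30(900j³ + 2610j² + 2523j + 812) + 29, so s³ ≡ 29 (mod 30).

(←) Conversely, suppose s³ ≡ 29 (mod 30). The only residue r in {0, …, 29} with r³ ≡ 29 (mod 30) is r = 29, so s ≡ 29 (mod 30).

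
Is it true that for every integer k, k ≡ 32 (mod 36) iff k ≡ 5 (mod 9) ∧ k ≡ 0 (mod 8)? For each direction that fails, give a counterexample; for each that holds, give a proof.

[⇒] This fails: k = 68 gives 68 ≡ 32 (mod 36) but 68 ≡ 4 (mod 8), so the conjunction on the right does not hold.

[⇐] Conversely, if k ≡ 5 (mod 9) and k ≡ 0 (mod 8), then by the Chinese remainder theorem k ≡ 32 (mod 72). Since 32 ≡ 32 (mod 36) and 36 ∣ 72, we get k ≡ 32 (mod 36).

Only the converse holds.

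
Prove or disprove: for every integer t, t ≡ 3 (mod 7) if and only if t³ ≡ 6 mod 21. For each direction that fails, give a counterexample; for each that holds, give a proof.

(⇒) fails and (⇐) fails.

(→) This fails: take t = 10. Then 10 ≡ 3 (mod 7), but 10³ = 1000 ≡ 13 (mod 21), not 6.

(←) This fails: take t = 6. Then 6³ = 216 ≡ 6 (mod 21), yet 6 ≡ 6 (mod 7), not 3.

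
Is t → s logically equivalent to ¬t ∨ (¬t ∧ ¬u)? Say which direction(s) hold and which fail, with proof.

Forward direction. This fails. Under t = T, u = F, s = T, the left side is true but the right side is false.

Converse. Assume the antecedent. If t is true, the antecedent cannot hold. If t is false, t → s reduces to true regardless of the other variables. Either way t → s holds.

The forward direction fails; the converse holds.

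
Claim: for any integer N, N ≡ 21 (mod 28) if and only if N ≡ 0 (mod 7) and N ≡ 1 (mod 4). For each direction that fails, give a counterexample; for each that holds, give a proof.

(⟹) Suppose N ≡ 21 (mod 28); write N = 28j + 21. Since 7 ∣ 28, reducing mod 7 gives N ≡ 21 ≡ 0 (mod 7); since 4 ∣ 28, reducing mod 4 gives N ≡ 21 ≡ 1 (mod 4).

(⟸) Conversely, if N ≡ 0 (mod 7) and N ≡ 1 (mod 4), then by the Chinese remainder theorem N ≡ 21 (mod 28). This is exactly N ≡ 21 (mod 28).

Both implications hold.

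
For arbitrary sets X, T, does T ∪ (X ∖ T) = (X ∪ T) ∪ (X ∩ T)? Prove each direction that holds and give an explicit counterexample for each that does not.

(⟹) Let x ∈ T ∪ (X ∖ T). Then either x ∈ X and x ∉ T; or x ∈ T and x ∉ X; or x ∈ X ∩ T. In each case x ∈ (X ∪ T) ∪ (X ∩ T), so T ∪ (X ∖ T) ⊆ (X ∪ T) ∪ (X ∩ T).

(⟸) Let x ∈ (X ∪ T) ∪ (X ∩ T). Then either x ∈ X and x ∉ T; or x ∈ T and x ∉ X; or x ∈ X ∩ T. In each case x ∈ T ∪ (X ∖ T), so (X ∪ T) ∪ (X ∩ T) ⊆ T ∪ (X ∖ T).

Both inclusions hold.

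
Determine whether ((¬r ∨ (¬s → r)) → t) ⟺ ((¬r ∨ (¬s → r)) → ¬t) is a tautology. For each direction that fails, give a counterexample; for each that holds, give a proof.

(⟹) This fails. Under s = F, t = T, r = F, the left side is true but the right side is false.

(⟸) This fails. Under s = F, t = F, r = F, the left side is false but the right side is true.

Both directions fail.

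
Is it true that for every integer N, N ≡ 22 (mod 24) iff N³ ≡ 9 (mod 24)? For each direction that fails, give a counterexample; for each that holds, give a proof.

Both directions fail.

(→) This fails: take N = 22. Then 22 ≡ 22 (mod 24), but 22³ = 10648 ≡ 16 (mod 24), not 9.

(←) This fails: take N = 9. Then 9³ = 729 ≡ 9 (mod 24), yet 9 ≡ 9 (mod 24), not 22.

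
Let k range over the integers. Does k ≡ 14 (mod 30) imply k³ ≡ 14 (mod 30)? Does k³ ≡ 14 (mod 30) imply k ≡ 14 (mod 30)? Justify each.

Both directions hold; the statement is true.

Forward direction. Suppose k ≡ 14 (mod 30). Write k = 30j + 14. Then (30j + 14)³ = 27000j³ + 37800j² + 17640j + 2744 = 30(900j³ + 1260j² + 588j + 91) + 14, so k³ ≡ 14 (mod 30).

Converse. Suppose k³ ≡ 14 (mod 30). The only residue r in {0, …, 29} with r³ ≡ 14 (mod 30) is r = 14, so k ≡ 14 (mod 30).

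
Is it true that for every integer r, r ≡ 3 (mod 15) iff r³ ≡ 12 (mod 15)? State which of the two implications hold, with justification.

(⇐) Suppose r³ ≡ 12 (mod 15). The only residue r in {0, …, 14} with r³ ≡ 12 (mod 15) is r = 3, so r ≡ 3 (mod 15).

(⇒) Suppose r ≡ 3 (mod 15). Write r = 15j + 3. Then (15j + 3)³ = 3375j³ + 2025j² + 405j + 27 = 15(225j³ + 135j² + 27j + 1) + 12, so r³ ≡ 12 (mod 15).

Both directions hold; the statement is true.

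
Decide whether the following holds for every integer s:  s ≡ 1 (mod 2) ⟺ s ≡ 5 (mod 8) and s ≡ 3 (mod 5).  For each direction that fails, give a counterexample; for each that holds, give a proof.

(⇒) fails; (⇐) holds.

[⇒] This fails: s = 1 gives 1 ≡ 1 (mod 2) but 1 ≡ 1 (mod 8), so the conjunction on the right does not hold.

[⇐] Conversely, if s ≡ 5 (mod 8) and s ≡ 3 (mod 5), then by the Chinese remainder theorem s ≡ 13 (mod 40). Since 13 ≡ 1 (mod 2) and 2 ∣ 40, we get s ≡ 1 (mod 2).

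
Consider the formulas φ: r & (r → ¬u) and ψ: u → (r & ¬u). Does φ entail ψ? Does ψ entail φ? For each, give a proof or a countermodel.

Not equivalent: only (⇒) holds.

(⇒) Assume the antecedent. If r is true, the antecedent forces (r = T, u = F), and u → (r & ¬u) holds there. If r is false, the antecedent cannot hold. Either way u → (r & ¬u) holds.

(⇐) This fails. Under r = F, u = F, the left side is false but the right side is true.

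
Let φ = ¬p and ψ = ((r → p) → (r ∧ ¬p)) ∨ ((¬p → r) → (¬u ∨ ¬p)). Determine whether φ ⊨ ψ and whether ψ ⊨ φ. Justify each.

Only the forward implication holds.

(⟹) Assume the antecedent. If r is true, the antecedent forces (r = T, p = F, u = F) or (r = T, p = F, u = T), and the consequent holds there. If r is false, the antecedent forces (r = F, p = F, u = F) or (r = F, p = F, u = T), and the consequent holds there. Either way the consequent holds.

(⟸) This fails. Under r = F, p = T, u = F, the left side is false but the right side is true.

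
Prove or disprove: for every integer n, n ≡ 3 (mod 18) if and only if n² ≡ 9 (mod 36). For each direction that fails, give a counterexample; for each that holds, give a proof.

Not equivalent: only (⇒) holds.

(→) Suppose n ≡ 3 (mod 18). Working modulo 36, n ∈ {3, 21}; for each such r, r² ≡ 9 (mod 36).

(←) This fails: take n = 9. Then 9² = 81 ≡ 9 (mod 36), yet 9 ≡ 9 (mod 18), not 3.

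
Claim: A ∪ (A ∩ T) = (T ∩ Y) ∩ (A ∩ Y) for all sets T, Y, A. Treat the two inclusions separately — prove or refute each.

(⟹) This inclusion fails. Take T = ∅, Y = ∅, A = {1}; then 1 ∈ A ∪ (A ∩ T) but 1 ∉ (T ∩ Y) ∩ (A ∩ Y).

(⟸) Let x ∈ (T ∩ Y) ∩ (A ∩ Y). Then x ∈ T ∩ Y ∩ A, from which x ∈ A ∪ (A ∩ T).

The sets are not equal: only the reverse inclusion holds.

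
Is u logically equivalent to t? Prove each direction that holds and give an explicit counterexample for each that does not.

Both directions fail.

(⟹) This fails. Under u = T, t = F, the left side is true but the right side is false.

(⟸) This fails. Under u = F, t = T, the left side is false but the right side is true.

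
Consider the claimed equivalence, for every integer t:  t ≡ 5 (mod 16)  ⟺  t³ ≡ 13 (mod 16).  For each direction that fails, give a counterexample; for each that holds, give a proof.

[⇒] Suppose t ≡ 5 (mod 16). Write t = 16j + 5. Then (16j + 5)³ = 4096j³ + 3840j² + 1200j + 125 = 16(256j³ + 240j² + 75j + 7) + 13, so t³ ≡ 13 (mod 16).

[⇐] Conversely, suppose t³ ≡ 13 (mod 16). The only residue r in {0, …, 15} with r³ ≡ 13 (mod 16) is r = 5, so t ≡ 5 (mod 16).

Both directions hold.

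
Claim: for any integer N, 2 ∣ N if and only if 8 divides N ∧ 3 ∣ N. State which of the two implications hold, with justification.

(←) Suppose 8 ∣ N and 3 ∣ N. Any common multiple of 8 and 3 is a multiple of their lcm; here gcd(8, 3) = 1, so lcm(8, 3) = 8·3 = 24, so 24 ∣ N. Since 2 ∣ 24, it follows that 2 ∣ N.

(→) This fails: take N = 2. Certainly 2 ∣ 2, but 8 ∤ 2.

(⇒) fails; (⇐) holds.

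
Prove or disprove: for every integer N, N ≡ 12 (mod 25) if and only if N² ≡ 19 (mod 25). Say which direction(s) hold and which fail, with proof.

Not equivalent: only (⇒) holds.

(→) Suppose N ≡ 12 (mod 25). Write N = 25j + 12. Then (25j + 12)² = 625j² + 600j + 144 = 25(25j² + 24j + 5) + 19, so N² ≡ 19 (mod 25).

(←) This fails: take N = 13. Then 13² = 169 ≡ 19 (mod 25), yet 13 ≡ 13 (mod 25), not 12.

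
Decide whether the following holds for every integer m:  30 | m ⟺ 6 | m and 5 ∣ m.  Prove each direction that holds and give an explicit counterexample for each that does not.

The biconditional holds.

[⇒] If 30 ∣ m, write m = 30q. Since 30 = 5·6, m = 6·(5q), so 6 ∣ m; and since 30 = 6·5, m = 5·(6q), so 5 ∣ m.

[⇐] Suppose 6 ∣ m and 5 ∣ m. Any common multiple of 6 and 5 is a multiple of their lcm; here gcd(6, 5) = 1, so lcm(6, 5) = 6·5 = 30, so 30 ∣ m.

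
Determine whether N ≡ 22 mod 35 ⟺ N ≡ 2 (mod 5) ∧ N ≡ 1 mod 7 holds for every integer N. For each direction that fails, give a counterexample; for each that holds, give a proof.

(←) If N ≡ 2 (mod 5) and N ≡ 1 (mod 7), then by the Chinese remainder theorem N ≡ 22 (mod 35). This is exactly N ≡ 22 (mod 35).

(→) Suppose N ≡ 22 (mod 35); write N = 35j + 22. Since 5 ∣ 35, reducing mod 5 gives N ≡ 22 ≡ 2 (mod 5); since 7 ∣ 35, reducing mod 7 gives N ≡ 22 ≡ 1 (mod 7).

The biconditional holds.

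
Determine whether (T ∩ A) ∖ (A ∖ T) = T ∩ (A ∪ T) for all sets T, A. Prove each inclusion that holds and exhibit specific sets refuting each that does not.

Only the forward inclusion holds.

(⊆) Let x ∈ (T ∩ A) ∖ (A ∖ T). Then x ∈ T ∩ A, from which x ∈ T ∩ (A ∪ T).

(⊇) This inclusion fails. Take T = {1}, A = ∅; then 1 ∈ T ∩ (A ∪ T) but 1 ∉ (T ∩ A) ∖ (A ∖ T).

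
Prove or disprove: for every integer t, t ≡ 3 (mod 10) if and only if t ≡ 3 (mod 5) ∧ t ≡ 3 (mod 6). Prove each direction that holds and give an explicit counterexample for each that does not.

Only the reverse direction holds.

Forward direction. This fails: t = 13 gives 13 ≡ 3 (mod 10) but 13 ≡ 1 (mod 6), so the conjunction on the right does not hold.

Converse. If t ≡ 3 (mod 5) and t ≡ 3 (mod 6), then by the Chinese remainder theorem t ≡ 3 (mod 30). Since 3 ≡ 3 (mod 10) and 10 ∣ 30, we get t ≡ 3 (mod 10).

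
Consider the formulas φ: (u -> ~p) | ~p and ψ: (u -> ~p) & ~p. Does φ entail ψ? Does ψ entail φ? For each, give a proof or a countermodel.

(⇒) fails; (⇐) holds.

[⇒] This fails. Under u = F, p = T, the left side is true but the right side is false.

[⇐] Assume the antecedent. If u is true, the antecedent forces (u = T, p = F), and (u -> ~p) | ~p holds there. If u is false, (u -> ~p) | ~p reduces to true regardless of the other variables. Either way (u -> ~p) | ~p holds.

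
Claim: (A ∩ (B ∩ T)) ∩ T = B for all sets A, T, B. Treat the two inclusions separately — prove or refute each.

Only the forward inclusion holds.

Forward inclusion. Let x ∈ (A ∩ (B ∩ T)) ∩ T. Then x ∈ A ∩ T ∩ B, from which x ∈ B.

Reverse inclusion. This inclusion fails. Take A = ∅, T = ∅, B = {1}; then 1 ∈ B but 1 ∉ (A ∩ (B ∩ T)) ∩ T.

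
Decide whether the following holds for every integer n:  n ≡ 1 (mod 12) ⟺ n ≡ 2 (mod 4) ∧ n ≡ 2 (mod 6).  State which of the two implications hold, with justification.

[⇒] This fails: n = 1 gives 1 ≡ 1 (mod 12) but 1 ≡ 1 (mod 4), so the conjunction on the right does not hold.

[⇐] This fails: n = 2 satisfies both congruences on the right (2 ≡ 2 mod 4 and 2 ≡ 2 mod 6) yet 2 ≡ 2 (mod 12), not 1.

(⇒) fails and (⇐) fails.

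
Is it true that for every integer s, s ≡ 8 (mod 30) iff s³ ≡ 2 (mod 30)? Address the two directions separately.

(⟹) Suppose s ≡ 8 (mod 30). Write s = 30j + 8. Then (30j + 8)³ = 27000j³ + 21600j² + 5760j + 512 = 30(900j³ + 720j² + 192j + 17) + 2, so s³ ≡ 2 (mod 30).

(⟸) Conversely, suppose s³ ≡ 2 (mod 30). The only residue r in {0, …, 29} with r³ ≡ 2 (mod 30) is r = 8, so s ≡ 8 (mod 30).

Both implications hold.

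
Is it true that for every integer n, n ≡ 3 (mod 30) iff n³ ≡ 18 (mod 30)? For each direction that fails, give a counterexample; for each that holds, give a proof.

(⇒) fails and (⇐) fails.

(→) This fails: take n = 3. Then 3 ≡ 3 (mod 30), but 3³ = 27 ≡ 27 (mod 30), not 18.

(←) This fails: take n = 12. Then 12³ = 1728 ≡ 18 (mod 30), yet 12 ≡ 12 (mod 30), not 3.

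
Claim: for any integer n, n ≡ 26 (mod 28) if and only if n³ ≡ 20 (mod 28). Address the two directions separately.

(⇒) Suppose n ≡ 26 (mod 28). Write n = 28j + 26. Then (28j + 26)³ = 21952j³ + 61152j² + 56784j + 17576 = 28(784j³ + 2184j² + 2028j + 627) + 20, so n³ ≡ 20 (mod 28).

(⇐) This fails: take n = 6. Then 6³ = 216 ≡ 20 (mod 28), yet 6 ≡ 6 (mod 28), not 26.

(⇒) holds; (⇐) fails.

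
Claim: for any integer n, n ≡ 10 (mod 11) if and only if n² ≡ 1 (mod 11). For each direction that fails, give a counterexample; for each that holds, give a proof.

Only the forward direction holds.

(⟹) Suppose n ≡ 10 (mod 11). Write n = 11j + 10. Then (11j + 10)² = 121j² + 220j + 100 = 11(11j² + 20j + 9) + 1, so n² ≡ 1 (mod 11).

(⟸) This fails: take n = 1. Then 1² = 1 ≡ 1 (mod 11), yet 1 ≡ 1 (mod 11), not 10.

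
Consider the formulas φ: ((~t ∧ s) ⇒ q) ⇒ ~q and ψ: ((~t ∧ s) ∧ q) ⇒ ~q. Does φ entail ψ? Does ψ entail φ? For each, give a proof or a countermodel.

The forward direction holds; the converse fails.

Forward direction. Assume the antecedent. If q is true, the antecedent cannot hold. If q is false, ((~t ∧ s) ∧ q) ⇒ ~q reduces to true regardless of the other variables. Either way ((~t ∧ s) ∧ q) ⇒ ~q holds.

Converse. This fails. Under q = T, s = F, t = F, the left side is false but the right side is true.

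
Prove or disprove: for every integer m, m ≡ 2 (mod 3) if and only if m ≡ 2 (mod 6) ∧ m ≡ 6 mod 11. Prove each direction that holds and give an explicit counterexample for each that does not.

The forward direction fails; the converse holds.

[⇒] This fails: m = 2 gives 2 ≡ 2 (mod 3) but 2 ≡ 2 (mod 11), so the conjunction on the right does not hold.

[⇐] Conversely, if m ≡ 2 (mod 6) and m ≡ 6 (mod 11), then by the Chinese remainder theorem m ≡ 50 (mod 66). Since 50 ≡ 2 (mod 3) and 3 ∣ 66, we get m ≡ 2 (mod 3).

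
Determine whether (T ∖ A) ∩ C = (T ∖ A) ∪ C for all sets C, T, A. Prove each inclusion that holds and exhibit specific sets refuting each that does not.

(⊆) Let x ∈ (T ∖ A) ∩ C. Then x ∈ C ∩ T and x ∉ A, from which x ∈ (T ∖ A) ∪ C.

(⊇) This inclusion fails. Take C = {1}, T = ∅, A = ∅; then 1 ∈ (T ∖ A) ∪ C but 1 ∉ (T ∖ A) ∩ C.

Only the forward inclusion holds.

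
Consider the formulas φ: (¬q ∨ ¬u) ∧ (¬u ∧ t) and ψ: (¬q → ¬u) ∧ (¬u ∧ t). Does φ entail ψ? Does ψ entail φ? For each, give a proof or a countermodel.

Equivalent; both directions hold.

Forward direction. Assume the antecedent. If t is true, the antecedent forces (t = T, u = F, q = F) or (t = T, u = F, q = T), and (¬q → ¬u) ∧ (¬u ∧ t) holds there. If t is false, the antecedent cannot hold. Either way (¬q → ¬u) ∧ (¬u ∧ t) holds.

Converse. Assume the antecedent. If t is true, the antecedent forces (t = T, u = F, q = F) or (t = T, u = F, q = T), and (¬q ∨ ¬u) ∧ (¬u ∧ t) holds there. If t is false, the antecedent cannot hold. Either way (¬q ∨ ¬u) ∧ (¬u ∧ t) holds.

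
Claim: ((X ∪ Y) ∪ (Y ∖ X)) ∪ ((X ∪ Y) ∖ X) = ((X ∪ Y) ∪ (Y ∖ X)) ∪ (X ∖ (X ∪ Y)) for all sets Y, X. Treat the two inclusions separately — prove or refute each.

Both inclusions hold; the sets are equal.

(⊇) Let x ∈ ((X ∪ Y) ∪ (Y ∖ X)) ∪ (X ∖ (X ∪ Y)). Then either x ∈ Y and x ∉ X; or x ∈ X and x ∉ Y; or x ∈ Y ∩ X. In each case x ∈ ((X ∪ Y) ∪ (Y ∖ X)) ∪ ((X ∪ Y) ∖ X), so ((X ∪ Y) ∪ (Y ∖ X)) ∪ (X ∖ (X ∪ Y)) ⊆ ((X ∪ Y) ∪ (Y ∖ X)) ∪ ((X ∪ Y) ∖ X).

(⊆) Let x ∈ ((X ∪ Y) ∪ (Y ∖ X)) ∪ ((X ∪ Y) ∖ X). Then either x ∈ Y and x ∉ X; or x ∈ X and x ∉ Y; or x ∈ Y ∩ X. In each case x ∈ ((X ∪ Y) ∪ (Y ∖ X)) ∪ (X ∖ (X ∪ Y)), so ((X ∪ Y) ∪ (Y ∖ X)) ∪ ((X ∪ Y) ∖ X) ⊆ ((X ∪ Y) ∪ (Y ∖ X)) ∪ (X ∖ (X ∪ Y)).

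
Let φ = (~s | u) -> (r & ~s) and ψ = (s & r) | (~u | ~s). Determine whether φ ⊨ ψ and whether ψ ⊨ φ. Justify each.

(→) Assume the antecedent. If r is true, (s & r) | (~u | ~s) reduces to true regardless of the other variables. If r is false, the antecedent forces (r = F, u = F, s = T), and (s & r) | (~u | ~s) holds there. Either way (s & r) | (~u | ~s) holds.

(←) This fails. Under r = F, u = F, s = F, the left side is false but the right side is true.

(⇒) holds; (⇐) fails.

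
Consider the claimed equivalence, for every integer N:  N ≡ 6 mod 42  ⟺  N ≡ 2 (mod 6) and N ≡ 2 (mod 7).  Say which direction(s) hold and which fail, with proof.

Neither implication holds.

[⇒] This fails: N = 6 gives 6 ≡ 6 (mod 42) but 6 ≡ 0 (mod 6), so the conjunction on the right does not hold.

[⇐] This fails: N = 2 satisfies both congruences on the right (2 ≡ 2 mod 6 and 2 ≡ 2 mod 7) yet 2 ≡ 2 (mod 42), not 6.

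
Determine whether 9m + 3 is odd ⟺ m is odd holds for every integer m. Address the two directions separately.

(⇒) This fails: m = 6 gives 9m + 3 = 57, which is odd, but 6 is even, not odd.

(⇐) This also fails: m = 7 is odd, but 9m + 3 = 66 is even, not odd.

Both directions fail.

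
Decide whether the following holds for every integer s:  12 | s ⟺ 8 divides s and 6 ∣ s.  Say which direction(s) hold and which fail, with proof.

Only the reverse direction holds.

(→) This fails: take s = 12. Certainly 12 ∣ 12, but 8 ∤ 12.

(←) Suppose 8 ∣ s and 6 ∣ s. Any common multiple of 8 and 6 is a multiple of their lcm; here lcm(8, 6) = 8·6/gcd(8, 6) = 48/2 = 24, so 24 ∣ s. Since 12 ∣ 24, it follows that 12 ∣ s.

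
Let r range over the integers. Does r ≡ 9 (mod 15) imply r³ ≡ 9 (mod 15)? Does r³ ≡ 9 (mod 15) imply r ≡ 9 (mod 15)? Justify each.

Both directions hold.

(⇒) Suppose r ≡ 9 (mod 15). Write r = 15j + 9. Then (15j + 9)³ = 3375j³ + 6075j² + 3645j + 729 = 15(225j³ + 405j² + 243j + 48) + 9, so r³ ≡ 9 (mod 15).

(⇐) Conversely, suppose r³ ≡ 9 (mod 15). The only residue r in {0, …, 14} with r³ ≡ 9 (mod 15) is r = 9, so r ≡ 9 (mod 15).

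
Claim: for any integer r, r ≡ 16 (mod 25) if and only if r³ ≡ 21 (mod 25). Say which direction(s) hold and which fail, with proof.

Both directions hold.

(⟹) Suppose r ≡ 16 (mod 25). Write r = 25j + 16. Then (25j + 16)³ = 15625j³ + 30000j² + 19200j + 4096 = 25(625j³ + 1200j² + 768j + 163) + 21, so r³ ≡ 21 (mod 25).

(⟸) Conversely, suppose r³ ≡ 21 (mod 25). The only residue r in {0, …, 24} with r³ ≡ 21 (mod 25) is r = 16, so r ≡ 16 (mod 25).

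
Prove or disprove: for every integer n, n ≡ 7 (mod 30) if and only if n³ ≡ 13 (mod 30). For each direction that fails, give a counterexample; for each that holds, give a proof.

Both directions hold; the statement is true.

[⇒] Suppose n ≡ 7 (mod 30). Write n = 30j + 7. Then (30j + 7)³ = 27000j³ + 18900j² + 4410j + 343 = 30(900j³ + 630j² + 147j + 11) + 13, so n³ ≡ 13 (mod 30).

[⇐] Conversely, suppose n³ ≡ 13 (mod 30). The only residue r in {0, …, 29} with r³ ≡ 13 (mod 30) is r = 7, so n ≡ 7 (mod 30).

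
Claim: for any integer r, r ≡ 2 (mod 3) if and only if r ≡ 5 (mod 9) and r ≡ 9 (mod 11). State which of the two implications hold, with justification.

(⟹) This fails: r = 2 gives 2 ≡ 2 (mod 3) but 2 ≡ 2 (mod 9), so the conjunction on the right does not hold.

(⟸) Conversely, if r ≡ 5 (mod 9) and r ≡ 9 (mod 11), then by the Chinese remainder theorem r ≡ 86 (mod 99). Since 86 ≡ 2 (mod 3) and 3 ∣ 99, we get r ≡ 2 (mod 3).

Only the reverse direction holds.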